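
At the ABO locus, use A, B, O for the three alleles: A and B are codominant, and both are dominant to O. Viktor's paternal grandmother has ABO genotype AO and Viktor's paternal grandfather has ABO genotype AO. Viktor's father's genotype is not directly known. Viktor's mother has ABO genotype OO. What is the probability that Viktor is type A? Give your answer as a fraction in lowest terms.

1/2

Viktor's father's ABO genotype from AO × AO: 1/4 AA, 1/2 AO, 1/4 OO.
Crossing each possibility with the mother OO and summing P(type A): 1/4·1 + 1/2·1/2 + 1/4·0 = 1/2.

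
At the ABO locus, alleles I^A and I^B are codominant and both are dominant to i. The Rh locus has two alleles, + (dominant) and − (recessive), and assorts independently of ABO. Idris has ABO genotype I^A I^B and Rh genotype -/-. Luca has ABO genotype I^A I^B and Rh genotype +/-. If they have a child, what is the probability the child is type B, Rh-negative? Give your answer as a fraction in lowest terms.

1/8

ABO cross I^A I^B × I^A I^B → offspring phenotypes: 1/4 A, 1/4 B, 1/2 AB.
Rh cross -/- × +/- → 1/2 Rh+, 1/2 Rh-.
Independent loci: P(type B, Rh-negative) = 1/4 × 1/2 = 1/8.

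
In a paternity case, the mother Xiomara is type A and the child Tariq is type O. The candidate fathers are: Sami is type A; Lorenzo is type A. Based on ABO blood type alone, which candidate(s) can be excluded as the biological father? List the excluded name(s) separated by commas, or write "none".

A candidate is excluded only if no genotype consistent with his phenotype could produce a type O child with a type A mother.
Every candidate has at least one consistent genotype combination, so none can be excluded.

none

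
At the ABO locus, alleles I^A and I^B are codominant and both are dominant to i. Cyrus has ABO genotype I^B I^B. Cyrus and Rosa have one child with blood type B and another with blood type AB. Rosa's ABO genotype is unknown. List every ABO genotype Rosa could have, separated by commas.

I^A I^B, I^A i

For each candidate genotype of Rosa, check whether crossing it with I^B I^B can produce every observed child phenotype.
  I^A I^A → possible child types {AB} ✗
  I^A I^B → possible child types {B, AB} ✓
  I^A i → possible child types {B, AB} ✓
  I^B I^B → possible child types {B} ✗
  I^B i → possible child types {B} ✗
  i i → possible child types {B} ✗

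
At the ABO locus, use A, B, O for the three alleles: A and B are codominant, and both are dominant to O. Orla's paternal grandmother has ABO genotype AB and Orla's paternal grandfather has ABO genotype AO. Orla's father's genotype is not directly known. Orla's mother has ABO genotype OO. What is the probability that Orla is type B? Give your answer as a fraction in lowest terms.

1/4

Orla's father's ABO genotype from AB × AO: 1/4 AA, 1/4 AB, 1/4 AO, 1/4 BO.
Crossing each possibility with the mother OO and summing P(type B): 1/4·0 + 1/4·1/2 + 1/4·0 + 1/4·1/2 = 1/4.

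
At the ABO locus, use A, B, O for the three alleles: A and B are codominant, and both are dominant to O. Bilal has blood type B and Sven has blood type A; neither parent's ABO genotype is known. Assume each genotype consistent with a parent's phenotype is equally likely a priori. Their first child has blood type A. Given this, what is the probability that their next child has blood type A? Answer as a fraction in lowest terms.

Possible genotypes: Bilal ∈ {BB, BO}; Sven ∈ {AA, AO}.
Weight each parental genotype pair by prior × P(type-A child):
  BO × AA: posterior weight 2/3; P(next child type A) = 1/2.
  BO × AO: posterior weight 1/3; P(next child type A) = 1/4.
Weighted sum = 5/12.

5/12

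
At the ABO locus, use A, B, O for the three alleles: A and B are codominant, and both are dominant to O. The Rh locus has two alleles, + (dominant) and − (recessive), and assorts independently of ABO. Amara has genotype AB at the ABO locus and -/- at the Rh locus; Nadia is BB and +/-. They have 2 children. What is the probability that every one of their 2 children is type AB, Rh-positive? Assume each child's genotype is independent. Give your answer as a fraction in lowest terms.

ABO cross AB × BB → 1/2 B, 1/2 AB.
Rh cross -/- × +/- → 1/2 Rh+, 1/2 Rh-; so P(type AB, Rh-positive) = 1/2 × 1/2 = 1/4 per child.
All 2 independent: (1/4)^2 = 1/16.

1/16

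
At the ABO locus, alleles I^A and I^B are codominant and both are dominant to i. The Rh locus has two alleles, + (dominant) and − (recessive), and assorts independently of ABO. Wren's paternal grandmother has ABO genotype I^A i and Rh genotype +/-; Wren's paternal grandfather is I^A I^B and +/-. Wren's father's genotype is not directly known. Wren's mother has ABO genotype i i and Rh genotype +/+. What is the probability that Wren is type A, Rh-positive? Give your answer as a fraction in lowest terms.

1/2

Wren's father's ABO genotype from I^A i × I^A I^B: 1/4 I^A I^A, 1/4 I^A I^B, 1/4 I^A i, 1/4 I^B i.
Crossing each possibility with the mother i i and summing P(type A): 1/4·1 + 1/4·1/2 + 1/4·1/2 + 1/4·0 = 1/2.
Similarly for Rh via the father's Rh distribution: P(Rh+) = 1.
Independent loci: 1/2 × 1 = 1/2.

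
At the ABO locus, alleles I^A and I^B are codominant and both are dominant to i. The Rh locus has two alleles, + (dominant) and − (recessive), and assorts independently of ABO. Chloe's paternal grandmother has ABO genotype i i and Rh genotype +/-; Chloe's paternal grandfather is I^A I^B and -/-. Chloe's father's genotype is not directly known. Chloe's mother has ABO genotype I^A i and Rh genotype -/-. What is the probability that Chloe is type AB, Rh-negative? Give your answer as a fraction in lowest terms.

Chloe's father's ABO genotype from i i × I^A I^B: 1/2 I^A i, 1/2 I^B i.
Crossing each possibility with the mother I^A i and summing P(type AB): 1/2·0 + 1/2·1/4 = 1/8.
Similarly for Rh via the father's Rh distribution: P(Rh-) = 3/4.
Independent loci: 1/8 × 3/4 = 3/32.

3/32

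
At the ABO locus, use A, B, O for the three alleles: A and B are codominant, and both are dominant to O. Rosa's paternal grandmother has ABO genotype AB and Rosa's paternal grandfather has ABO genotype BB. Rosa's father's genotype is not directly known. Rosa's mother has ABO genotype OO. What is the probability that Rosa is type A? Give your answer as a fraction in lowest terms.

Rosa's father's ABO genotype from AB × BB: 1/2 AB, 1/2 BB.
Crossing each possibility with the mother OO and summing P(type A): 1/2·1/2 + 1/2·0 = 1/4.

1/4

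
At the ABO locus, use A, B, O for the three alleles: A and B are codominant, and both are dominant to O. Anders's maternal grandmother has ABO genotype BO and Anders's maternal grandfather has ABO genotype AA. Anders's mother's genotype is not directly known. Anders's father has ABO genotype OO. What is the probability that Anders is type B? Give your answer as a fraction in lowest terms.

Anders's mother's ABO genotype from BO × AA: 1/2 AB, 1/2 AO.
Crossing each possibility with the father OO and summing P(type B): 1/2·1/2 + 1/2·0 = 1/4.

1/4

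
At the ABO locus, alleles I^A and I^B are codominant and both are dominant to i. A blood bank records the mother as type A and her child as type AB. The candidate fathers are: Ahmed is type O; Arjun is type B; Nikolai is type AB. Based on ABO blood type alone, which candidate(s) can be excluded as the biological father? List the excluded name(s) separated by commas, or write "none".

Ahmed

A candidate is excluded only if no genotype consistent with his phenotype could produce a type AB child with a type A mother.
Ahmed (type O): no genotype consistent with that phenotype can produce a type-AB child with a type-A mother.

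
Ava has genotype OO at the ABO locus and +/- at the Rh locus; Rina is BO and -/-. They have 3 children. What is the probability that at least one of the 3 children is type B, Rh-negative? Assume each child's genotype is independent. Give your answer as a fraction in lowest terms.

ABO cross OO × BO → 1/2 O, 1/2 B.
Rh cross +/- × -/- → 1/2 Rh+, 1/2 Rh-; so P(type B, Rh-negative) = 1/2 × 1/2 = 1/4 per child.
P(none) = (3/4)^3 = 27/64; P(at least one) = 1 − 27/64 = 37/64.

37/64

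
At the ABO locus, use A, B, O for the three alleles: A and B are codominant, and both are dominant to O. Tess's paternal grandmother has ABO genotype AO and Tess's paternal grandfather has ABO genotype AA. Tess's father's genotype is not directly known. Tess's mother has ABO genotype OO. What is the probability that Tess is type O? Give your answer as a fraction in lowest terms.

Tess's father's ABO genotype from AO × AA: 1/2 AA, 1/2 AO.
Crossing each possibility with the mother OO and summing P(type O): 1/2·0 + 1/2·1/2 = 1/4.

1/4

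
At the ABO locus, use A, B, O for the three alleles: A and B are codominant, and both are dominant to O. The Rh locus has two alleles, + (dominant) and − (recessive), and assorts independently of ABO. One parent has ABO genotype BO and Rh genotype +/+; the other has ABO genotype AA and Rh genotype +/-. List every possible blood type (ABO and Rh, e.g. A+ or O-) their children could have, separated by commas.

Gametes from BO × AA give offspring ABO genotypes AB, AO, i.e. phenotypes A, AB.
Rh cross +/+ × +/- → phenotypes Rh+.
Combining independently: A+, AB+.

A+, AB+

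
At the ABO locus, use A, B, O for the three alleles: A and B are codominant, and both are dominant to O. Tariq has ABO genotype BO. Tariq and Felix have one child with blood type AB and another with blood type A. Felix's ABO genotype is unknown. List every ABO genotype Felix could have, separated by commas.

AA, AB, AO

For each candidate genotype of Felix, check whether crossing it with BO can produce every observed child phenotype.
  AA → possible child types {A, AB} ✓
  AB → possible child types {A, B, AB} ✓
  AO → possible child types {O, A, B, AB} ✓
  BB → possible child types {B} ✗
  BO → possible child types {O, B} ✗
  OO → possible child types {O, B} ✗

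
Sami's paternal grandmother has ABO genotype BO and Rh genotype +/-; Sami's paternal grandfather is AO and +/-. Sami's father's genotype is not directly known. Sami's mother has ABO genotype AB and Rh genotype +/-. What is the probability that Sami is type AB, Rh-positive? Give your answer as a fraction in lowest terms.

Sami's father's ABO genotype from BO × AO: 1/4 AB, 1/4 AO, 1/4 BO, 1/4 OO.
Crossing each possibility with the mother AB and summing P(type AB): 1/4·1/2 + 1/4·1/4 + 1/4·1/4 + 1/4·0 = 1/4.
Similarly for Rh via the father's Rh distribution: P(Rh+) = 3/4.
Independent loci: 1/4 × 3/4 = 3/16.

3/16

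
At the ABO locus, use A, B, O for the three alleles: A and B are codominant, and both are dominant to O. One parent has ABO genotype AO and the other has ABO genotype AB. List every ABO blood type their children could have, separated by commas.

A, B, AB

Gametes from AO × AB give offspring ABO genotypes AA, AB, AO, BO, i.e. phenotypes A, B, AB.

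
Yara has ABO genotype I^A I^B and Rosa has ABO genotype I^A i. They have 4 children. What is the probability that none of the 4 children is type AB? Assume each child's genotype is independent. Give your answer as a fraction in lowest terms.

ABO cross I^A I^B × I^A i → 1/2 A, 1/4 B, 1/4 AB.
So P(type AB) = 1/4 per child.
P(not type AB) = 3/4 for one child; (3/4)^4 = 81/256.

81/256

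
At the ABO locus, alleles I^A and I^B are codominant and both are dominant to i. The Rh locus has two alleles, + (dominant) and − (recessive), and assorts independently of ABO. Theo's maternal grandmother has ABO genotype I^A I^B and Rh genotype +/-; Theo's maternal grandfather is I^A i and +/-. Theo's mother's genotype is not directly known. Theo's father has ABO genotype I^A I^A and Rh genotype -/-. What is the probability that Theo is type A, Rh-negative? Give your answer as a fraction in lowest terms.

Theo's mother's ABO genotype from I^A I^B × I^A i: 1/4 I^A I^A, 1/4 I^A I^B, 1/4 I^A i, 1/4 I^B i.
Crossing each possibility with the father I^A I^A and summing P(type A): 1/4·1 + 1/4·1/2 + 1/4·1 + 1/4·1/2 = 3/4.
Similarly for Rh via the mother's Rh distribution: P(Rh-) = 1/2.
Independent loci: 3/4 × 1/2 = 3/8.

3/8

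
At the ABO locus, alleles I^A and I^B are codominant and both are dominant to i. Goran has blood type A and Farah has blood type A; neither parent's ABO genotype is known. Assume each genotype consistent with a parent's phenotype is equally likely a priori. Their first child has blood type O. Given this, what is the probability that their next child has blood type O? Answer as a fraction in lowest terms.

1/4

Possible genotypes: Goran ∈ {I^A I^A, I^A i}; Farah ∈ {I^A I^A, I^A i}.
Weight each parental genotype pair by prior × P(type-O child):
  I^A i × I^A i: posterior weight 1; P(next child type O) = 1/4.
Weighted sum = 1/4.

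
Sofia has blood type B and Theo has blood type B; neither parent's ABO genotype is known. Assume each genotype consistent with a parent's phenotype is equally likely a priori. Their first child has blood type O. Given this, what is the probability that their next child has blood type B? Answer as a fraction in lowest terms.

Possible genotypes: Sofia ∈ {BB, BO}; Theo ∈ {BB, BO}.
Weight each parental genotype pair by prior × P(type-O child):
  BO × BO: posterior weight 1; P(next child type B) = 3/4.
Weighted sum = 3/4.

3/4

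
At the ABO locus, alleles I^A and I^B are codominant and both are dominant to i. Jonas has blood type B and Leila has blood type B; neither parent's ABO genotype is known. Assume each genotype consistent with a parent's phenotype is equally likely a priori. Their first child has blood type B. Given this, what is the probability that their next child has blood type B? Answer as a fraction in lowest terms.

Possible genotypes: Jonas ∈ {I^B I^B, I^B i}; Leila ∈ {I^B I^B, I^B i}.
Weight each parental genotype pair by prior × P(type-B child):
  I^B I^B × I^B I^B: posterior weight 4/15; P(next child type B) = 1.
  I^B I^B × I^B i: posterior weight 4/15; P(next child type B) = 1.
  I^B i × I^B I^B: posterior weight 4/15; P(next child type B) = 1.
  I^B i × I^B i: posterior weight 1/5; P(next child type B) = 3/4.
Weighted sum = 19/20.

19/20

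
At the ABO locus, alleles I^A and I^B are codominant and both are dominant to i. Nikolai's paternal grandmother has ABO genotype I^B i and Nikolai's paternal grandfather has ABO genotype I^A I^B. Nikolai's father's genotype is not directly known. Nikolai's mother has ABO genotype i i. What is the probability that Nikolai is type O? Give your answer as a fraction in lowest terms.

Nikolai's father's ABO genotype from I^B i × I^A I^B: 1/4 I^A I^B, 1/4 I^A i, 1/4 I^B I^B, 1/4 I^B i.
Crossing each possibility with the mother i i and summing P(type O): 1/4·0 + 1/4·1/2 + 1/4·0 + 1/4·1/2 = 1/4.

1/4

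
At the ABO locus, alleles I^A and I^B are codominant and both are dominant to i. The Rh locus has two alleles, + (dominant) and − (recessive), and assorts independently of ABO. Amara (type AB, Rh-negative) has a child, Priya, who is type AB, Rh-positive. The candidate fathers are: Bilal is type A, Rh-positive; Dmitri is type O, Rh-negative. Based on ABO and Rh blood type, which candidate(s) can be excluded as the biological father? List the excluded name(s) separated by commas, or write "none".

A candidate is excluded only if no genotype consistent with his phenotype could produce a type AB, Rh-positive child with a type AB, Rh-negative mother.
Dmitri (type O, Rh-): no genotype consistent with that phenotype can produce a type-AB Rh+ child with a type-AB mother.

Dmitri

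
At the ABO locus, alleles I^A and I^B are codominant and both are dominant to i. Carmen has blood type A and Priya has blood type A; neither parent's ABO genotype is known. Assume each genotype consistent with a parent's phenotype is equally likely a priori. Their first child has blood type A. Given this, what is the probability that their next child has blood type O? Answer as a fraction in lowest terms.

1/20

Possible genotypes: Carmen ∈ {I^A I^A, I^A i}; Priya ∈ {I^A I^A, I^A i}.
Weight each parental genotype pair by prior × P(type-A child):
  I^A I^A × I^A I^A: posterior weight 4/15; P(next child type O) = 0.
  I^A I^A × I^A i: posterior weight 4/15; P(next child type O) = 0.
  I^A i × I^A I^A: posterior weight 4/15; P(next child type O) = 0.
  I^A i × I^A i: posterior weight 1/5; P(next child type O) = 1/4.
Weighted sum = 1/20.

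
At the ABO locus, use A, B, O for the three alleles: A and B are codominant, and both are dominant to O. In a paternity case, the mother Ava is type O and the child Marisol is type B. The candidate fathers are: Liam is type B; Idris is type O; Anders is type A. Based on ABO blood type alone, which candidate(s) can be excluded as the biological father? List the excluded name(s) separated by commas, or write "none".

A candidate is excluded only if no genotype consistent with his phenotype could produce a type B child with a type O mother.
Idris (type O): no genotype consistent with that phenotype can produce a type-B child with a type-O mother.
Anders (type A): no genotype consistent with that phenotype can produce a type-B child with a type-O mother.

Idris, Anders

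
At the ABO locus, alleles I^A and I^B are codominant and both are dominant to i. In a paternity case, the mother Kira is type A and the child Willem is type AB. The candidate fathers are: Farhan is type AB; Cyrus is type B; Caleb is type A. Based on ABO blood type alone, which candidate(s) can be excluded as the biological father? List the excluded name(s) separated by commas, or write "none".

Caleb

A candidate is excluded only if no genotype consistent with his phenotype could produce a type AB child with a type A mother.
Caleb (type A): no genotype consistent with that phenotype can produce a type-AB child with a type-A mother.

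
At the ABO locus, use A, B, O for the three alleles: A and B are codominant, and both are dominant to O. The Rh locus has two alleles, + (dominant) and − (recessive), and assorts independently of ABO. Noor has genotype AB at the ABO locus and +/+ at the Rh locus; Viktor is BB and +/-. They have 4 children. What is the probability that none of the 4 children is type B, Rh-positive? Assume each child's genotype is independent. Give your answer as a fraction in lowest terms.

ABO cross AB × BB → 1/2 B, 1/2 AB.
Rh cross +/+ × +/- → 1 Rh+; so P(type B, Rh-positive) = 1/2 × 1 = 1/2 per child.
P(not type B, Rh-positive) = 1/2 for one child; (1/2)^4 = 1/16.

1/16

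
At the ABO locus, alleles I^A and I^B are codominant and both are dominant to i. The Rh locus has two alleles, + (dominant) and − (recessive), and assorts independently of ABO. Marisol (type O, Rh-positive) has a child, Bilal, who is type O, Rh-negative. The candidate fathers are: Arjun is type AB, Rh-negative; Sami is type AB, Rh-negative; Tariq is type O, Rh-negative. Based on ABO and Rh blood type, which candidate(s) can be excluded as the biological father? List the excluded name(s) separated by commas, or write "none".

Arjun, Sami

A candidate is excluded only if no genotype consistent with his phenotype could produce a type O, Rh-negative child with a type O, Rh-positive mother.
Arjun (type AB, Rh-): no genotype consistent with that phenotype can produce a type-O Rh- child with a type-O mother.
Sami (type AB, Rh-): no genotype consistent with that phenotype can produce a type-O Rh- child with a type-O mother.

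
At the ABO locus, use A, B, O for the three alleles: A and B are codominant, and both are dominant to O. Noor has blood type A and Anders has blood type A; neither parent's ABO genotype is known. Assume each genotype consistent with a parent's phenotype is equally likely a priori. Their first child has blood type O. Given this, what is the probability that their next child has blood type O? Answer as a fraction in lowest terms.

Possible genotypes: Noor ∈ {AA, AO}; Anders ∈ {AA, AO}.
Weight each parental genotype pair by prior × P(type-O child):
  AO × AO: posterior weight 1; P(next child type O) = 1/4.
Weighted sum = 1/4.

1/4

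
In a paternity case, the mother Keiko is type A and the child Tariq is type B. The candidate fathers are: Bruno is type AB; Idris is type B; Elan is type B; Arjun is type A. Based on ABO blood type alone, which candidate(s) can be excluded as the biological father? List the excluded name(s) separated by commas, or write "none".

Arjun

A candidate is excluded only if no genotype consistent with his phenotype could produce a type B child with a type A mother.
Arjun (type A): no genotype consistent with that phenotype can produce a type-B child with a type-A mother.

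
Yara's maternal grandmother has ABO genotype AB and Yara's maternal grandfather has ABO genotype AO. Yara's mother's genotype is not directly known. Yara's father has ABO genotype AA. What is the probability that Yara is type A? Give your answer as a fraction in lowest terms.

3/4

Yara's mother's ABO genotype from AB × AO: 1/4 AA, 1/4 AB, 1/4 AO, 1/4 BO.
Crossing each possibility with the father AA and summing P(type A): 1/4·1 + 1/4·1/2 + 1/4·1 + 1/4·1/2 = 3/4.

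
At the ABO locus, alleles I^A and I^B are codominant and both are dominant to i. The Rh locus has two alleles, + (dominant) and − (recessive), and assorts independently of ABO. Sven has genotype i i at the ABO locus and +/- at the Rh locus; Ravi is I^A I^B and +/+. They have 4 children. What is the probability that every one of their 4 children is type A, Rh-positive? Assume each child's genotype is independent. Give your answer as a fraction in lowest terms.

1/16

ABO cross i i × I^A I^B → 1/2 A, 1/2 B.
Rh cross +/- × +/+ → 1 Rh+; so P(type A, Rh-positive) = 1/2 × 1 = 1/2 per child.
All 4 independent: (1/2)^4 = 1/16.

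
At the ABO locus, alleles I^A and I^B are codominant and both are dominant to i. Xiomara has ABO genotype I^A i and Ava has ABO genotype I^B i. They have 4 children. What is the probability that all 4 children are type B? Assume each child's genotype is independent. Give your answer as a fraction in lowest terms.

ABO cross I^A i × I^B i → 1/4 O, 1/4 A, 1/4 B, 1/4 AB.
So P(type B) = 1/4 per child.
All 4 independent: (1/4)^4 = 1/256.

1/256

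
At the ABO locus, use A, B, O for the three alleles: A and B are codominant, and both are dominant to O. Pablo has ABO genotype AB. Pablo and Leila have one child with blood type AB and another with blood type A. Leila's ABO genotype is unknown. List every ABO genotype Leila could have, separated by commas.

For each candidate genotype of Leila, check whether crossing it with AB can produce every observed child phenotype.
  AA → possible child types {A, AB} ✓
  AB → possible child types {A, B, AB} ✓
  AO → possible child types {A, B, AB} ✓
  BB → possible child types {B, AB} ✗
  BO → possible child types {A, B, AB} ✓
  OO → possible child types {A, B} ✗

AA, AB, AO, BO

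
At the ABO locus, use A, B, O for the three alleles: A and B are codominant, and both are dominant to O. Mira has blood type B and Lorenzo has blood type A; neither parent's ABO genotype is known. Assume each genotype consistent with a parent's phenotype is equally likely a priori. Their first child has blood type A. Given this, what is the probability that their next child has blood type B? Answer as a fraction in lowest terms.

Possible genotypes: Mira ∈ {BB, BO}; Lorenzo ∈ {AA, AO}.
Weight each parental genotype pair by prior × P(type-A child):
  BO × AA: posterior weight 2/3; P(next child type B) = 0.
  BO × AO: posterior weight 1/3; P(next child type B) = 1/4.
Weighted sum = 1/12.

1/12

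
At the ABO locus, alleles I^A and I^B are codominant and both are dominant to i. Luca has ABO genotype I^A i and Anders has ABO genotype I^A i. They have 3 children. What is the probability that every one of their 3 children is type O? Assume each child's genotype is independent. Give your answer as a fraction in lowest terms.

ABO cross I^A i × I^A i → 1/4 O, 3/4 A.
So P(type O) = 1/4 per child.
All 3 independent: (1/4)^3 = 1/64.

1/64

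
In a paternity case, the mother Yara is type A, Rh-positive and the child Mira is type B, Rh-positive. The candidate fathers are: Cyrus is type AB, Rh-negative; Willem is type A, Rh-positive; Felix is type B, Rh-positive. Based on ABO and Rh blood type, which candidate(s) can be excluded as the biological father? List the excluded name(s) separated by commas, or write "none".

A candidate is excluded only if no genotype consistent with his phenotype could produce a type B, Rh-positive child with a type A, Rh-positive mother.
Willem (type A, Rh+): no genotype consistent with that phenotype can produce a type-B Rh+ child with a type-A mother.

Willem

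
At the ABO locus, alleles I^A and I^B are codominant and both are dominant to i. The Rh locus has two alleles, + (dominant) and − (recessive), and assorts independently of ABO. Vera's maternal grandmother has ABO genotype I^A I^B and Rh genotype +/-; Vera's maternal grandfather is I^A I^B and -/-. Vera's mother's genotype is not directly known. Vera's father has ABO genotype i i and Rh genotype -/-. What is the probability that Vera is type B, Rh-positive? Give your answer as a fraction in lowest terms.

1/8

Vera's mother's ABO genotype from I^A I^B × I^A I^B: 1/4 I^A I^A, 1/2 I^A I^B, 1/4 I^B I^B.
Crossing each possibility with the father i i and summing P(type B): 1/4·0 + 1/2·1/2 + 1/4·1 = 1/2.
Similarly for Rh via the mother's Rh distribution: P(Rh+) = 1/4.
Independent loci: 1/2 × 1/4 = 1/8.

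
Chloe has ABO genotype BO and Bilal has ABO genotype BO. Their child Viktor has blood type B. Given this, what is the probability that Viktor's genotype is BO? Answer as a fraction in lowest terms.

Cross BO × BO → 1/4 BB, 1/2 BO, 1/4 OO.
Type-B genotypes among offspring: BB (1/4), BO (1/2); total 3/4.
P(BO | type B) = (1/2) / (3/4) = 2/3.

2/3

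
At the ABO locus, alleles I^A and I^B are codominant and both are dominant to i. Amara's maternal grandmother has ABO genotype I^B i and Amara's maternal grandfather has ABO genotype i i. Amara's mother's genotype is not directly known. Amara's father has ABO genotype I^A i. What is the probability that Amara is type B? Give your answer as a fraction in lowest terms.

1/8

Amara's mother's ABO genotype from I^B i × i i: 1/2 I^B i, 1/2 i i.
Crossing each possibility with the father I^A i and summing P(type B): 1/2·1/4 + 1/2·0 = 1/8.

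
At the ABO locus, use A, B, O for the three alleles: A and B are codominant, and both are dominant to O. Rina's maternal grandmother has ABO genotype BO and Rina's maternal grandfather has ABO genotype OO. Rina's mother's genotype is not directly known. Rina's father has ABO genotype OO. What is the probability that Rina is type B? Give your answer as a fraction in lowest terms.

1/4

Rina's mother's ABO genotype from BO × OO: 1/2 BO, 1/2 OO.
Crossing each possibility with the father OO and summing P(type B): 1/2·1/2 + 1/2·0 = 1/4.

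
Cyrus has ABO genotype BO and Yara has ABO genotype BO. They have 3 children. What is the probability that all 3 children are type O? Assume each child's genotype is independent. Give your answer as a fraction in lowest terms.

1/64

ABO cross BO × BO → 1/4 O, 3/4 B.
So P(type O) = 1/4 per child.
All 3 independent: (1/4)^3 = 1/64.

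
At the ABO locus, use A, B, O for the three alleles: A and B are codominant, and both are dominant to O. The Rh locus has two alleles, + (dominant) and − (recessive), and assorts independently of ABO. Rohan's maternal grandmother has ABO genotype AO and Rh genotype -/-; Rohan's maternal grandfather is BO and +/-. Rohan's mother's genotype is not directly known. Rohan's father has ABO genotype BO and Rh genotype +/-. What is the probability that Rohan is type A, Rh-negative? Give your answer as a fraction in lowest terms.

Rohan's mother's ABO genotype from AO × BO: 1/4 AB, 1/4 AO, 1/4 BO, 1/4 OO.
Crossing each possibility with the father BO and summing P(type A): 1/4·1/4 + 1/4·1/4 + 1/4·0 + 1/4·0 = 1/8.
Similarly for Rh via the mother's Rh distribution: P(Rh-) = 3/8.
Independent loci: 1/8 × 3/8 = 3/64.

3/64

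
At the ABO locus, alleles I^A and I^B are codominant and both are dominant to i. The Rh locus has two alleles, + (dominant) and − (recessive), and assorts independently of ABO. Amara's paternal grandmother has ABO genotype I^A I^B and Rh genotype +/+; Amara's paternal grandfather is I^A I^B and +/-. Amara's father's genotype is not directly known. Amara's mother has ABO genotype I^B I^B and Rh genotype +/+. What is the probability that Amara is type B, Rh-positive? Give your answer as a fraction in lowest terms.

Amara's father's ABO genotype from I^A I^B × I^A I^B: 1/4 I^A I^A, 1/2 I^A I^B, 1/4 I^B I^B.
Crossing each possibility with the mother I^B I^B and summing P(type B): 1/4·0 + 1/2·1/2 + 1/4·1 = 1/2.
Similarly for Rh via the father's Rh distribution: P(Rh+) = 1.
Independent loci: 1/2 × 1 = 1/2.

1/2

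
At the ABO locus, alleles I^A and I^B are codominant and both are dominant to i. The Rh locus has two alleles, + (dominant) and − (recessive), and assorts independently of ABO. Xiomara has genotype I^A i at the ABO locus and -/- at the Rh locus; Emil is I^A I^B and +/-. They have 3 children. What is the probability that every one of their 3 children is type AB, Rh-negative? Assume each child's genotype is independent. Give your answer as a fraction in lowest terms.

ABO cross I^A i × I^A I^B → 1/2 A, 1/4 B, 1/4 AB.
Rh cross -/- × +/- → 1/2 Rh+, 1/2 Rh-; so P(type AB, Rh-negative) = 1/4 × 1/2 = 1/8 per child.
All 3 independent: (1/8)^3 = 1/512.

1/512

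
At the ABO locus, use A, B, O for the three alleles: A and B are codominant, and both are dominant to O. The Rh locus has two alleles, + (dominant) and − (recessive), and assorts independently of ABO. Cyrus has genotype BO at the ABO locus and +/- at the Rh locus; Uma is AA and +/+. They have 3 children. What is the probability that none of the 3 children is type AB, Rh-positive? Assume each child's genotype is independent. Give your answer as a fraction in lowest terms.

1/8

ABO cross BO × AA → 1/2 A, 1/2 AB.
Rh cross +/- × +/+ → 1 Rh+; so P(type AB, Rh-positive) = 1/2 × 1 = 1/2 per child.
P(not type AB, Rh-positive) = 1/2 for one child; (1/2)^3 = 1/8.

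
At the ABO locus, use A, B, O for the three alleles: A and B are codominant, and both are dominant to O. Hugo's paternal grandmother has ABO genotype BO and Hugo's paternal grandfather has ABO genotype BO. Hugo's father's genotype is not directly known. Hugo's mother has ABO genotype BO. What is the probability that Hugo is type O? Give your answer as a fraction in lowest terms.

1/4

Hugo's father's ABO genotype from BO × BO: 1/4 BB, 1/2 BO, 1/4 OO.
Crossing each possibility with the mother BO and summing P(type O): 1/4·0 + 1/2·1/4 + 1/4·1/2 = 1/4.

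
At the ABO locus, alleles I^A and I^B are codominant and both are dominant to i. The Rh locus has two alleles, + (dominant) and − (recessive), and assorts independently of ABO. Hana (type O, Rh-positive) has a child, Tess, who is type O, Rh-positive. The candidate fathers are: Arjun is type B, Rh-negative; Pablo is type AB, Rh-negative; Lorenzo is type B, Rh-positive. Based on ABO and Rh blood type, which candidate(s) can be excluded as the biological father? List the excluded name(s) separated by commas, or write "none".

A candidate is excluded only if no genotype consistent with his phenotype could produce a type O, Rh-positive child with a type O, Rh-positive mother.
Pablo (type AB, Rh-): no genotype consistent with that phenotype can produce a type-O Rh+ child with a type-O mother.

Pablo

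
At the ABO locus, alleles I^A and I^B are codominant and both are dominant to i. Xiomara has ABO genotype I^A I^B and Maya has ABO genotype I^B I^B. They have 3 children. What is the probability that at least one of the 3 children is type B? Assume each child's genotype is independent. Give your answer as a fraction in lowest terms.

ABO cross I^A I^B × I^B I^B → 1/2 B, 1/2 AB.
So P(type B) = 1/2 per child.
P(none) = (1/2)^3 = 1/8; P(at least one) = 1 − 1/8 = 7/8.

7/8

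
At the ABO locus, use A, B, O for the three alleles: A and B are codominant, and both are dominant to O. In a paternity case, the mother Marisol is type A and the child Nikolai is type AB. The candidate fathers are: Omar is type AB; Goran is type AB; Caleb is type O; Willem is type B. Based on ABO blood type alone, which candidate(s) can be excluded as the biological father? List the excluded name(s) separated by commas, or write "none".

Caleb

A candidate is excluded only if no genotype consistent with his phenotype could produce a type AB child with a type A mother.
Caleb (type O): no genotype consistent with that phenotype can produce a type-AB child with a type-A mother.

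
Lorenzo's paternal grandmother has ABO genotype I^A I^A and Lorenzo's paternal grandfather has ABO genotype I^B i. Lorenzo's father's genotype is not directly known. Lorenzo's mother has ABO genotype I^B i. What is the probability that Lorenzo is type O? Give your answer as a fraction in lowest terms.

1/8

Lorenzo's father's ABO genotype from I^A I^A × I^B i: 1/2 I^A I^B, 1/2 I^A i.
Crossing each possibility with the mother I^B i and summing P(type O): 1/2·0 + 1/2·1/4 = 1/8.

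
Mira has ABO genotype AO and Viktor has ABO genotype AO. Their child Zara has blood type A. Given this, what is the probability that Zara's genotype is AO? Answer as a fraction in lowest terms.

Cross AO × AO → 1/4 AA, 1/2 AO, 1/4 OO.
Type-A genotypes among offspring: AA (1/4), AO (1/2); total 3/4.
P(AO | type A) = (1/2) / (3/4) = 2/3.

2/3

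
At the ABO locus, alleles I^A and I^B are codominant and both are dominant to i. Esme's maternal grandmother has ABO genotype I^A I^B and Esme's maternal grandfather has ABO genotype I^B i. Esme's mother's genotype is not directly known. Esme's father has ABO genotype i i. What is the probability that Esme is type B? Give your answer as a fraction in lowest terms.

Esme's mother's ABO genotype from I^A I^B × I^B i: 1/4 I^A I^B, 1/4 I^A i, 1/4 I^B I^B, 1/4 I^B i.
Crossing each possibility with the father i i and summing P(type B): 1/4·1/2 + 1/4·0 + 1/4·1 + 1/4·1/2 = 1/2.

1/2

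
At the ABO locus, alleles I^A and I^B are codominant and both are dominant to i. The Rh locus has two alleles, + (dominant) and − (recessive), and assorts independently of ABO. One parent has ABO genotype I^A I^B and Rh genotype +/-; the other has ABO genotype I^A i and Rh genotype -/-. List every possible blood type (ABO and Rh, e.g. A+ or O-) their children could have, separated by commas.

A+, A-, B+, B-, AB+, AB-

Gametes from I^A I^B × I^A i give offspring ABO genotypes I^A I^A, I^A I^B, I^A i, I^B i, i.e. phenotypes A, B, AB.
Rh cross +/- × -/- → phenotypes Rh+, Rh-.
Combining independently: A+, A-, B+, B-, AB+, AB-.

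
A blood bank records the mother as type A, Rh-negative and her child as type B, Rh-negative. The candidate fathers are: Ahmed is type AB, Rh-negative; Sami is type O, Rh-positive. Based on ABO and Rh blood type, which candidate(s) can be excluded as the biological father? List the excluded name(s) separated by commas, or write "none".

A candidate is excluded only if no genotype consistent with his phenotype could produce a type B, Rh-negative child with a type A, Rh-negative mother.
Sami (type O, Rh+): no genotype consistent with that phenotype can produce a type-B Rh- child with a type-A mother.

Sami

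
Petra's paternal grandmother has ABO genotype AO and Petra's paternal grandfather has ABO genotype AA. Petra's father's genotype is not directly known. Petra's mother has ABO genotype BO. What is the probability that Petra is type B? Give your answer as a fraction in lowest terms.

1/8

Petra's father's ABO genotype from AO × AA: 1/2 AA, 1/2 AO.
Crossing each possibility with the mother BO and summing P(type B): 1/2·0 + 1/2·1/4 = 1/8.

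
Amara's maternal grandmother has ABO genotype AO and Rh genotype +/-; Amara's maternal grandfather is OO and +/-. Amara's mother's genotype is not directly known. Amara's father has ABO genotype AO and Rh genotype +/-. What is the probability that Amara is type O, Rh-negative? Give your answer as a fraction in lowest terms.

3/32

Amara's mother's ABO genotype from AO × OO: 1/2 AO, 1/2 OO.
Crossing each possibility with the father AO and summing P(type O): 1/2·1/4 + 1/2·1/2 = 3/8.
Similarly for Rh via the mother's Rh distribution: P(Rh-) = 1/4.
Independent loci: 3/8 × 1/4 = 3/32.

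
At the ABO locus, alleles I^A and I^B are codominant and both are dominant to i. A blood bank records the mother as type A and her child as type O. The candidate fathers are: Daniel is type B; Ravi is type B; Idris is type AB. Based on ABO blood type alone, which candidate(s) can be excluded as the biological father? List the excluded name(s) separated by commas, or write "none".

A candidate is excluded only if no genotype consistent with his phenotype could produce a type O child with a type A mother.
Idris (type AB): no genotype consistent with that phenotype can produce a type-O child with a type-A mother.

Idris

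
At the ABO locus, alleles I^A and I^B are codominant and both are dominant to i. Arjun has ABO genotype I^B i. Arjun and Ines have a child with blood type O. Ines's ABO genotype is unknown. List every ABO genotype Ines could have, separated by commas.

I^A i, I^B i, i i

For each candidate genotype of Ines, check whether crossing it with I^B i can produce every observed child phenotype.
  I^A I^A → possible child types {A, AB} ✗
  I^A I^B → possible child types {A, B, AB} ✗
  I^A i → possible child types {O, A, B, AB} ✓
  I^B I^B → possible child types {B} ✗
  I^B i → possible child types {O, B} ✓
  i i → possible child types {O, B} ✓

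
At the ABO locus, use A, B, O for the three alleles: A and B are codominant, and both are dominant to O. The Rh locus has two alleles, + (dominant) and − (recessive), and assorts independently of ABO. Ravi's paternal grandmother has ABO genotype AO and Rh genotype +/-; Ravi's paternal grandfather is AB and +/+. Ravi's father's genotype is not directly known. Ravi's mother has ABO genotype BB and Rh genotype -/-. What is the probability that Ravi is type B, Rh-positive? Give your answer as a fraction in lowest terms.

3/8

Ravi's father's ABO genotype from AO × AB: 1/4 AA, 1/4 AB, 1/4 AO, 1/4 BO.
Crossing each possibility with the mother BB and summing P(type B): 1/4·0 + 1/4·1/2 + 1/4·1/2 + 1/4·1 = 1/2.
Similarly for Rh via the father's Rh distribution: P(Rh+) = 3/4.
Independent loci: 1/2 × 3/4 = 3/8.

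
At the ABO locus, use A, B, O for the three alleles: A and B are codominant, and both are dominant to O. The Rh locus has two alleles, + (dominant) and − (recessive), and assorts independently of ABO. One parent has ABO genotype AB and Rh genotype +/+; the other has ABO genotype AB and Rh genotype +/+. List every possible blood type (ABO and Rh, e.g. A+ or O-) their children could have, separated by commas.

A+, B+, AB+

Gametes from AB × AB give offspring ABO genotypes AA, AB, BB, i.e. phenotypes A, B, AB.
Rh cross +/+ × +/+ → phenotypes Rh+.
Combining independently: A+, B+, AB+.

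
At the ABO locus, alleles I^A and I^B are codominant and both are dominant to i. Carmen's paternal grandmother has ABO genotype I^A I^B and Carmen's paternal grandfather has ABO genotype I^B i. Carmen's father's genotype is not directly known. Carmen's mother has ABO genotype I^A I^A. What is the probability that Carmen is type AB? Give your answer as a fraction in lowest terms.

1/2

Carmen's father's ABO genotype from I^A I^B × I^B i: 1/4 I^A I^B, 1/4 I^A i, 1/4 I^B I^B, 1/4 I^B i.
Crossing each possibility with the mother I^A I^A and summing P(type AB): 1/4·1/2 + 1/4·0 + 1/4·1 + 1/4·1/2 = 1/2.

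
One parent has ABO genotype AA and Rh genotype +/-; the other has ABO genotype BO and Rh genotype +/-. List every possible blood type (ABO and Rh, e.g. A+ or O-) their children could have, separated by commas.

Gametes from AA × BO give offspring ABO genotypes AB, AO, i.e. phenotypes A, AB.
Rh cross +/- × +/- → phenotypes Rh+, Rh-.
Combining independently: A+, A-, AB+, AB-.

A+, A-, AB+, AB-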